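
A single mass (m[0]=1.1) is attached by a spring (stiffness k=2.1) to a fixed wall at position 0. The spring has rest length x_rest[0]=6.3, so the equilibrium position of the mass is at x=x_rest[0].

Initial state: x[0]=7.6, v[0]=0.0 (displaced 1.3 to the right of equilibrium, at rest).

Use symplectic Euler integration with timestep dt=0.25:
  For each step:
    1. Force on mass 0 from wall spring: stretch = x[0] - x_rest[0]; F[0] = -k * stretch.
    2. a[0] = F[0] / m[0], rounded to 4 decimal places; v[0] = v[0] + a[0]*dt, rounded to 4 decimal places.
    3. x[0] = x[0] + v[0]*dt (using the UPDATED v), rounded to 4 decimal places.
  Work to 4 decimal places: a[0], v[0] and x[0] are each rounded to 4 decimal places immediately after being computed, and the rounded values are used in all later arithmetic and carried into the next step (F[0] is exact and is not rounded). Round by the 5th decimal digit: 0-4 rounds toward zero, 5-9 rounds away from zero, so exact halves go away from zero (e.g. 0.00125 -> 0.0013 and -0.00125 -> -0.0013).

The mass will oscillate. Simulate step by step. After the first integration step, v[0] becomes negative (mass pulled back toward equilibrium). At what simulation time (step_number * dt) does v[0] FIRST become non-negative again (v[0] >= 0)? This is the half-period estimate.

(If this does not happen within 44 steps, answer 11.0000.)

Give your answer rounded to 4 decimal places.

Step 0: x=[7.6000] v=[0.0000]
Step 1: x=[7.4449] v=[-0.6205]
Step 2: x=[7.1532] v=[-1.1669]
Step 3: x=[6.7597] v=[-1.5741]
Step 4: x=[6.3113] v=[-1.7935]
Step 5: x=[5.8616] v=[-1.7989]
Step 6: x=[5.4642] v=[-1.5897]
Step 7: x=[5.1665] v=[-1.1908]
Step 8: x=[5.0041] v=[-0.6498]
Step 9: x=[4.9963] v=[-0.0313]
Step 10: x=[5.1440] v=[0.5909]
First v>=0 after going negative at step 10, time=2.5000

Answer: 2.5000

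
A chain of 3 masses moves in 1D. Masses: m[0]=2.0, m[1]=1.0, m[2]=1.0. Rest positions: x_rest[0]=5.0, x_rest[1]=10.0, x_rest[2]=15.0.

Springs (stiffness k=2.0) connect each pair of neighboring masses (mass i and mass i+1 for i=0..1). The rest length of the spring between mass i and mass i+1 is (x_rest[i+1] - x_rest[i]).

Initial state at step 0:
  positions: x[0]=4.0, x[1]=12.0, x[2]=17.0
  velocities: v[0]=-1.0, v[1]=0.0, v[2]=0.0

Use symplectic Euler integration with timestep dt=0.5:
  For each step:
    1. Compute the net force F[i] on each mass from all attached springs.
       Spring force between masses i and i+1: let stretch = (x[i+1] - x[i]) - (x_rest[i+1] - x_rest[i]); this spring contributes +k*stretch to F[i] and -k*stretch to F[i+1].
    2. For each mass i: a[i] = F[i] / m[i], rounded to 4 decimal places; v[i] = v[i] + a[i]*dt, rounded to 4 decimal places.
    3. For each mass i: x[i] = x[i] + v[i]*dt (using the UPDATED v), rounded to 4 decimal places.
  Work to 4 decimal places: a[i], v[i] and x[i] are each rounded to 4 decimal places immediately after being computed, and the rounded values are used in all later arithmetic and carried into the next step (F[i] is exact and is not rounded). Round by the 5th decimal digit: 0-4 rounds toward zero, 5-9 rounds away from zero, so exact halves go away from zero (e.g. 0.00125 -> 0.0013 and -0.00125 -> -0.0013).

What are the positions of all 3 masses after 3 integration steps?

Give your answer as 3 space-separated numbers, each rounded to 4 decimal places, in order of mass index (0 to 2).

Step 0: x=[4.0000 12.0000 17.0000] v=[-1.0000 0.0000 0.0000]
Step 1: x=[4.2500 10.5000 17.0000] v=[0.5000 -3.0000 0.0000]
Step 2: x=[4.8125 9.1250 16.2500] v=[1.1250 -2.7500 -1.5000]
Step 3: x=[5.2032 9.1563 14.4375] v=[0.7813 0.0625 -3.6250]

Answer: 5.2032 9.1563 14.4375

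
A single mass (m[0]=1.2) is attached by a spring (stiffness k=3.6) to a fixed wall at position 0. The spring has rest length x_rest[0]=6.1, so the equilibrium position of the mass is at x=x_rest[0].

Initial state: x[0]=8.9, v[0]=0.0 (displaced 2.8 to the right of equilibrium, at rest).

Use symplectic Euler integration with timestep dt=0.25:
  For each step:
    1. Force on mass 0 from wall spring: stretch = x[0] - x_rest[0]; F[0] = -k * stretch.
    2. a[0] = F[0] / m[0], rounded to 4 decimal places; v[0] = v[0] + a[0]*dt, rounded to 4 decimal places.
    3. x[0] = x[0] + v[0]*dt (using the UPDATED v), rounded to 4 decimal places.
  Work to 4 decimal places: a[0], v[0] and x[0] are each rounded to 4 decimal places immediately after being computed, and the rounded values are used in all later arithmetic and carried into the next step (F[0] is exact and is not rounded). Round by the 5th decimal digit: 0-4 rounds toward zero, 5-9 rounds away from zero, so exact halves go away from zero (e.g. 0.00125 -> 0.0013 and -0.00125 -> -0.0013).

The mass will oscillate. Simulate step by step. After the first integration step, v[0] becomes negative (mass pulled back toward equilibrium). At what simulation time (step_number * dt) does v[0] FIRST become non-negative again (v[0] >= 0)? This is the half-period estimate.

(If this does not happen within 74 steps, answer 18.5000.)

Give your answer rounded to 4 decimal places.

Step 0: x=[8.9000] v=[0.0000]
Step 1: x=[8.3750] v=[-2.1000]
Step 2: x=[7.4234] v=[-3.8063]
Step 3: x=[6.2237] v=[-4.7989]
Step 4: x=[5.0008] v=[-4.8917]
Step 5: x=[3.9840] v=[-4.0673]
Step 6: x=[3.3639] v=[-2.4803]
Step 7: x=[3.2569] v=[-0.4282]
Step 8: x=[3.6829] v=[1.7041]
First v>=0 after going negative at step 8, time=2.0000

Answer: 2.0000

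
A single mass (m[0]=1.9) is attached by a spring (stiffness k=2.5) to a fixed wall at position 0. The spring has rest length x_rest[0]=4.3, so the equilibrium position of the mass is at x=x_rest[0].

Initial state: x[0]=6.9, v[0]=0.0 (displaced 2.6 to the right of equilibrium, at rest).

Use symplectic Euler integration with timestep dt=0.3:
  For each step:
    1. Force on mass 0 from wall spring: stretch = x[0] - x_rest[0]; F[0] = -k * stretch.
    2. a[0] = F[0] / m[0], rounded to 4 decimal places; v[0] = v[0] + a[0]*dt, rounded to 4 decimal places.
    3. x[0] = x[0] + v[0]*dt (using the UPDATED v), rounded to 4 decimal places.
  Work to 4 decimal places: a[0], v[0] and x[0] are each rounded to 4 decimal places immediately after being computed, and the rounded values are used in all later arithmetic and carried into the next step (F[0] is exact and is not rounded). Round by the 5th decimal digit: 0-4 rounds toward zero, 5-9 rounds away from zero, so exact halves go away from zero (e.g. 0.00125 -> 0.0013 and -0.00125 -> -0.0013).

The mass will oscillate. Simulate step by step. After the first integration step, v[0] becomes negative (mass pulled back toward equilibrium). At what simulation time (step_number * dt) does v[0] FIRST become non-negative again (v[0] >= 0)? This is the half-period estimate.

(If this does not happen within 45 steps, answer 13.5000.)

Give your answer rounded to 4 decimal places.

Answer: 3.0000

Derivation:
Step 0: x=[6.9000] v=[0.0000]
Step 1: x=[6.5921] v=[-1.0263]
Step 2: x=[6.0128] v=[-1.9311]
Step 3: x=[5.2306] v=[-2.6072]
Step 4: x=[4.3382] v=[-2.9746]
Step 5: x=[3.4413] v=[-2.9897]
Step 6: x=[2.6461] v=[-2.6507]
Step 7: x=[2.0468] v=[-1.9978]
Step 8: x=[1.7143] v=[-1.1084]
Step 9: x=[1.6880] v=[-0.0877]
Step 10: x=[1.9710] v=[0.9433]
First v>=0 after going negative at step 10, time=3.0000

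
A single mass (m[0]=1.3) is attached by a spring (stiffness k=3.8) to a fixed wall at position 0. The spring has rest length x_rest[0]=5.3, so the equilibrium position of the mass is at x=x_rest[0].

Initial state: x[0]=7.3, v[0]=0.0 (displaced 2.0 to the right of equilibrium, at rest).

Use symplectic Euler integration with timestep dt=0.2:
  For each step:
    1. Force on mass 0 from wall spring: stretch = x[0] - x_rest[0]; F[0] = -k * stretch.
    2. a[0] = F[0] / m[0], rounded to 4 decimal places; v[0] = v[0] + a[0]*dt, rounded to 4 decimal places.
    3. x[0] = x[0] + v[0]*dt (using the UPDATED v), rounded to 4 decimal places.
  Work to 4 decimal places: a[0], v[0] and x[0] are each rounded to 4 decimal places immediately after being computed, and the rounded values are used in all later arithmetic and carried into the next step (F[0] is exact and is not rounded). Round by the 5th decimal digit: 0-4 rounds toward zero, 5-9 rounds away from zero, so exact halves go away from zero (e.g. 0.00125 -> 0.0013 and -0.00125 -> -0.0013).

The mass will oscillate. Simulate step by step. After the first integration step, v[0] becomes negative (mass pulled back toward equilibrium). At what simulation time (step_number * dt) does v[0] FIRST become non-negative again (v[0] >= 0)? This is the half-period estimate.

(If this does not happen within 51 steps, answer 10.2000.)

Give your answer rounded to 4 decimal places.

Answer: 2.0000

Derivation:
Step 0: x=[7.3000] v=[0.0000]
Step 1: x=[7.0662] v=[-1.1692]
Step 2: x=[6.6259] v=[-2.2017]
Step 3: x=[6.0305] v=[-2.9768]
Step 4: x=[5.3497] v=[-3.4039]
Step 5: x=[4.6631] v=[-3.4330]
Step 6: x=[4.0510] v=[-3.0607]
Step 7: x=[3.5849] v=[-2.3305]
Step 8: x=[3.3193] v=[-1.3278]
Step 9: x=[3.2853] v=[-0.1699]
Step 10: x=[3.4869] v=[1.0079]
First v>=0 after going negative at step 10, time=2.0000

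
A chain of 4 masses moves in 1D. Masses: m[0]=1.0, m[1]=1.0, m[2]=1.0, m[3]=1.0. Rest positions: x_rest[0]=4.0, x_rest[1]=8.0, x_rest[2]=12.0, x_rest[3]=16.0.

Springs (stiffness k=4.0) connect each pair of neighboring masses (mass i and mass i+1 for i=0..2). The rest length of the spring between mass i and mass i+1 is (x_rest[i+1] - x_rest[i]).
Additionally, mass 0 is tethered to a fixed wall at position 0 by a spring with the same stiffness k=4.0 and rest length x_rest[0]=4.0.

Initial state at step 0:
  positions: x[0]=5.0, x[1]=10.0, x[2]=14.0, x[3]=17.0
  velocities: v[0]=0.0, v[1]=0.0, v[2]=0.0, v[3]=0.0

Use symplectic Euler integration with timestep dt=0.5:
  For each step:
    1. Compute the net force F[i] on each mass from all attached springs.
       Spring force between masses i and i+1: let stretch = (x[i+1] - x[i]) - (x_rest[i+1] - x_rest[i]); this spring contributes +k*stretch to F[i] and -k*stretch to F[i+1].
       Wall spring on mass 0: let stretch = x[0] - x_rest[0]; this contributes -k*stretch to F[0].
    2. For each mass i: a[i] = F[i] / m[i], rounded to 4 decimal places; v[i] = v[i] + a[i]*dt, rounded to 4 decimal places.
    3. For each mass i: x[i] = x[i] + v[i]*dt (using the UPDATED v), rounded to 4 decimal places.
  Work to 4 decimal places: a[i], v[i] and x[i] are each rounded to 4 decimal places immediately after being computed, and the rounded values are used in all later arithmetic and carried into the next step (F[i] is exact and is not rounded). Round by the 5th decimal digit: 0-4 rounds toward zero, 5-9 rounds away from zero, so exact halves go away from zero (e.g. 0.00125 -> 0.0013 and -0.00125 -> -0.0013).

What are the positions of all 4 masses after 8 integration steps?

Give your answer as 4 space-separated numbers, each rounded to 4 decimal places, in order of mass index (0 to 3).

Step 0: x=[5.0000 10.0000 14.0000 17.0000] v=[0.0000 0.0000 0.0000 0.0000]
Step 1: x=[5.0000 9.0000 13.0000 18.0000] v=[0.0000 -2.0000 -2.0000 2.0000]
Step 2: x=[4.0000 8.0000 13.0000 18.0000] v=[-2.0000 -2.0000 0.0000 0.0000]
Step 3: x=[3.0000 8.0000 13.0000 17.0000] v=[-2.0000 0.0000 0.0000 -2.0000]
Step 4: x=[4.0000 8.0000 12.0000 16.0000] v=[2.0000 0.0000 -2.0000 -2.0000]
Step 5: x=[5.0000 8.0000 11.0000 15.0000] v=[2.0000 0.0000 -2.0000 -2.0000]
Step 6: x=[4.0000 8.0000 11.0000 14.0000] v=[-2.0000 0.0000 0.0000 -2.0000]
Step 7: x=[3.0000 7.0000 11.0000 14.0000] v=[-2.0000 -2.0000 0.0000 0.0000]
Step 8: x=[3.0000 6.0000 10.0000 15.0000] v=[0.0000 -2.0000 -2.0000 2.0000]

Answer: 3.0000 6.0000 10.0000 15.0000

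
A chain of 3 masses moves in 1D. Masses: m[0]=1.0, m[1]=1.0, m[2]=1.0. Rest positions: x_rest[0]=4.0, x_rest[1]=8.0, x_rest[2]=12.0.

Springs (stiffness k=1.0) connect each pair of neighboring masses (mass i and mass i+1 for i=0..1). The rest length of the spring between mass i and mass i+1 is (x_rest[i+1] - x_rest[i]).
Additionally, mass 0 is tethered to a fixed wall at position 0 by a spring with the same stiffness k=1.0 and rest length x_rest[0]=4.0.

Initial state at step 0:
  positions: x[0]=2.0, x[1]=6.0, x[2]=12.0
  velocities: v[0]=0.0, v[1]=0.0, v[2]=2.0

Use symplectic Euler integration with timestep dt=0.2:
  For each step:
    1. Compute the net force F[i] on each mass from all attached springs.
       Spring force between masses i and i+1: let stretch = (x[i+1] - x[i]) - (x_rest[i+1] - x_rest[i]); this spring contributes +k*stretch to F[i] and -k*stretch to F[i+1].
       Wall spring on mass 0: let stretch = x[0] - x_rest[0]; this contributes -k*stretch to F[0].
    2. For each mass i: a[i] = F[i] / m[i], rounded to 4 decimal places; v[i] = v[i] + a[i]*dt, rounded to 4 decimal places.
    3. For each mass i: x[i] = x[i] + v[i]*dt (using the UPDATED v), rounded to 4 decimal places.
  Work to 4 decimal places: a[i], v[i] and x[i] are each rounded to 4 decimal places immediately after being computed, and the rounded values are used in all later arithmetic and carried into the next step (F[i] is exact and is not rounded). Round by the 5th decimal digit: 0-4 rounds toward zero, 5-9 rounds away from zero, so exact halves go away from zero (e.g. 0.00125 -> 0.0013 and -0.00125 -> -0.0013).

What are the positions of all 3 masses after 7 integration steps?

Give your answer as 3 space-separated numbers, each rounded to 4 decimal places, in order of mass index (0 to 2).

Answer: 3.9070 8.2369 12.5168

Derivation:
Step 0: x=[2.0000 6.0000 12.0000] v=[0.0000 0.0000 2.0000]
Step 1: x=[2.0800 6.0800 12.3200] v=[0.4000 0.4000 1.6000]
Step 2: x=[2.2368 6.2496 12.5504] v=[0.7840 0.8480 1.1520]
Step 3: x=[2.4646 6.5107 12.6888] v=[1.1392 1.3056 0.6918]
Step 4: x=[2.7557 6.8571 12.7400] v=[1.4555 1.7320 0.2562]
Step 5: x=[3.1006 7.2748 12.7159] v=[1.7246 2.0883 -0.1204]
Step 6: x=[3.4885 7.7431 12.6342] v=[1.9393 2.3417 -0.4086]
Step 7: x=[3.9070 8.2369 12.5168] v=[2.0925 2.4690 -0.5868]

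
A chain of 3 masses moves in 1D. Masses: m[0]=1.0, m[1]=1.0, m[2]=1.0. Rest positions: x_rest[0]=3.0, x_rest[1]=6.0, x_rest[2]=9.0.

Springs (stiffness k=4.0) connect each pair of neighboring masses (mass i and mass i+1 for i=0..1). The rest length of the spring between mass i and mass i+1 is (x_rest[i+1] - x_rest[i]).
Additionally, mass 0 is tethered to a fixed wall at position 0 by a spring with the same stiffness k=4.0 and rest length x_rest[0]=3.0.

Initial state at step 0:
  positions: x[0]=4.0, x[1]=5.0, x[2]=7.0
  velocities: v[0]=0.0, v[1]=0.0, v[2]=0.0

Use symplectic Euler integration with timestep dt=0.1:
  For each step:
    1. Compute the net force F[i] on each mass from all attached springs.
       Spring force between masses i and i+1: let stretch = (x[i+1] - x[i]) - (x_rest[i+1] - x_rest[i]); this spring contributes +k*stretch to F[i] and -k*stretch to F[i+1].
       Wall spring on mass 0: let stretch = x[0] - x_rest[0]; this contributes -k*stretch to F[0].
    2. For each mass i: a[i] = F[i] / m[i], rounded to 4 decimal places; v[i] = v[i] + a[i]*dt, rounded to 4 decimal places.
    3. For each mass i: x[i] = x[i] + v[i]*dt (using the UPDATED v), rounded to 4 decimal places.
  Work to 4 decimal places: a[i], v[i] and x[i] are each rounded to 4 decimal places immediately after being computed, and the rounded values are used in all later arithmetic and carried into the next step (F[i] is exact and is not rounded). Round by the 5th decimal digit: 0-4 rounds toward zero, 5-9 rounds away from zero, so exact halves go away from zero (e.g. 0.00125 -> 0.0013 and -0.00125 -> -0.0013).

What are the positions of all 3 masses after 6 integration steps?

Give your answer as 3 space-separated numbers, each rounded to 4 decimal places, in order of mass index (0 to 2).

Answer: 2.1729 5.4668 7.8206

Derivation:
Step 0: x=[4.0000 5.0000 7.0000] v=[0.0000 0.0000 0.0000]
Step 1: x=[3.8800 5.0400 7.0400] v=[-1.2000 0.4000 0.4000]
Step 2: x=[3.6512 5.1136 7.1200] v=[-2.2880 0.7360 0.8000]
Step 3: x=[3.3349 5.2090 7.2397] v=[-3.1635 0.9536 1.1974]
Step 4: x=[2.9601 5.3106 7.3982] v=[-3.7478 1.0162 1.5851]
Step 5: x=[2.5609 5.4017 7.5932] v=[-3.9916 0.9110 1.9501]
Step 6: x=[2.1729 5.4668 7.8206] v=[-3.8796 0.6513 2.2735]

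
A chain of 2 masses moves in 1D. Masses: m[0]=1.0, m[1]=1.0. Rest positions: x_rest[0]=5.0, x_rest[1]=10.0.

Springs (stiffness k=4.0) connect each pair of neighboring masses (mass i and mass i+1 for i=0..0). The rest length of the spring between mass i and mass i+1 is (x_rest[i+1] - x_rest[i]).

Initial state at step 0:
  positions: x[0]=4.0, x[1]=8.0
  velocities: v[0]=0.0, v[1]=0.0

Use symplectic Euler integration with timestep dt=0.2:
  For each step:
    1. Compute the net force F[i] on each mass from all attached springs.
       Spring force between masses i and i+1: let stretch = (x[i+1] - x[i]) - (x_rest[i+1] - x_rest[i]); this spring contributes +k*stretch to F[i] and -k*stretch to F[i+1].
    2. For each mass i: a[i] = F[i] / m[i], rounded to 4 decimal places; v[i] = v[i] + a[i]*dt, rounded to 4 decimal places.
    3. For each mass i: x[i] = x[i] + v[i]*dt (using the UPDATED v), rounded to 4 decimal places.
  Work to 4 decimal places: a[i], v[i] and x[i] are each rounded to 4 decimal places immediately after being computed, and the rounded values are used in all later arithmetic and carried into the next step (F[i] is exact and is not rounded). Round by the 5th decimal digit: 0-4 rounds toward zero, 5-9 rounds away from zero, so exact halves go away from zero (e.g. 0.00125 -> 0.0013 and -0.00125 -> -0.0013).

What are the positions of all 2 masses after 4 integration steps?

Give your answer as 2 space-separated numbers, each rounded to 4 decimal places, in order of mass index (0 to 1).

Step 0: x=[4.0000 8.0000] v=[0.0000 0.0000]
Step 1: x=[3.8400 8.1600] v=[-0.8000 0.8000]
Step 2: x=[3.5712 8.4288] v=[-1.3440 1.3440]
Step 3: x=[3.2796 8.7204] v=[-1.4579 1.4579]
Step 4: x=[3.0585 8.9415] v=[-1.1053 1.1053]

Answer: 3.0585 8.9415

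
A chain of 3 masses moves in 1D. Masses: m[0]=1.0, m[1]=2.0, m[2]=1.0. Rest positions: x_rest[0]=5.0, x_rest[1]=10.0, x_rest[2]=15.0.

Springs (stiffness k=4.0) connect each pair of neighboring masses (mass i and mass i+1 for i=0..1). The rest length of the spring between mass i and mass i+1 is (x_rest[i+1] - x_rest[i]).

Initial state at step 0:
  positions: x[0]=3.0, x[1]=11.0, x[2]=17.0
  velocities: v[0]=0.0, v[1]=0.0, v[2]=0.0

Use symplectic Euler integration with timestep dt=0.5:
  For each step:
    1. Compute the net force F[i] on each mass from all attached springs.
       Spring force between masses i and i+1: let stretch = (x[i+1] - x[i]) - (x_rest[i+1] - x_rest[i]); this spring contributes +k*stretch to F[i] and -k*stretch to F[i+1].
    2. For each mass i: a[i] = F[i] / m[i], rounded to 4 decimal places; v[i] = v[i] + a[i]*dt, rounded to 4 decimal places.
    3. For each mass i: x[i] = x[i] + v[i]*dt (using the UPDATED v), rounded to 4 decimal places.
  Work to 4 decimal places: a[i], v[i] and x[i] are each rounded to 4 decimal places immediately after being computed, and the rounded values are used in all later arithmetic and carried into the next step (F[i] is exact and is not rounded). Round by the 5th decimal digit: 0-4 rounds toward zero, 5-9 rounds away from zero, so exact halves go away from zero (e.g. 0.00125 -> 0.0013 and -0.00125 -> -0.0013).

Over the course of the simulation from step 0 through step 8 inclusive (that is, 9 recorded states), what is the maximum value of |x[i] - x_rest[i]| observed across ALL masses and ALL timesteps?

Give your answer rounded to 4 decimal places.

Step 0: x=[3.0000 11.0000 17.0000] v=[0.0000 0.0000 0.0000]
Step 1: x=[6.0000 10.0000 16.0000] v=[6.0000 -2.0000 -2.0000]
Step 2: x=[8.0000 10.0000 14.0000] v=[4.0000 0.0000 -4.0000]
Step 3: x=[7.0000 11.0000 13.0000] v=[-2.0000 2.0000 -2.0000]
Step 4: x=[5.0000 11.0000 15.0000] v=[-4.0000 0.0000 4.0000]
Step 5: x=[4.0000 10.0000 18.0000] v=[-2.0000 -2.0000 6.0000]
Step 6: x=[4.0000 10.0000 18.0000] v=[0.0000 0.0000 0.0000]
Step 7: x=[5.0000 11.0000 15.0000] v=[2.0000 2.0000 -6.0000]
Step 8: x=[7.0000 11.0000 13.0000] v=[4.0000 0.0000 -4.0000]
Max displacement = 3.0000

Answer: 3.0000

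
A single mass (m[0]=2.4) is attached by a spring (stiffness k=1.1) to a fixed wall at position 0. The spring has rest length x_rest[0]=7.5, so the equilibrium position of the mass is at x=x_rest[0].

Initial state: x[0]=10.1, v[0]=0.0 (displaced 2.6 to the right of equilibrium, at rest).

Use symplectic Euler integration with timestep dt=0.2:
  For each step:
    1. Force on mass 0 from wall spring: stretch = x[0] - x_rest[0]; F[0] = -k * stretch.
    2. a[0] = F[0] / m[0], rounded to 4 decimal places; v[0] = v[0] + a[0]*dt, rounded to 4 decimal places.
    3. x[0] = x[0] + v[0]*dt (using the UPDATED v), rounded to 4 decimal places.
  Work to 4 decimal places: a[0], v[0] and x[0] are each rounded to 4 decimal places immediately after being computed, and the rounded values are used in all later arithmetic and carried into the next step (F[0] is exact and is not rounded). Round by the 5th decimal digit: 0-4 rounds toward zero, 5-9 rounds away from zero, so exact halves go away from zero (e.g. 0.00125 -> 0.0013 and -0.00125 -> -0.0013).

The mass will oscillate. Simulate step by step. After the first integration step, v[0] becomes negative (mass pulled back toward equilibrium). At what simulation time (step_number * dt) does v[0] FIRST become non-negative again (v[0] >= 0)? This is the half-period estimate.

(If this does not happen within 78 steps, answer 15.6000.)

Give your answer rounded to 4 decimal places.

Step 0: x=[10.1000] v=[0.0000]
Step 1: x=[10.0523] v=[-0.2383]
Step 2: x=[9.9578] v=[-0.4723]
Step 3: x=[9.8183] v=[-0.6976]
Step 4: x=[9.6363] v=[-0.9101]
Step 5: x=[9.4151] v=[-1.1059]
Step 6: x=[9.1588] v=[-1.2815]
Step 7: x=[8.8721] v=[-1.4336]
Step 8: x=[8.5602] v=[-1.5594]
Step 9: x=[8.2289] v=[-1.6566]
Step 10: x=[7.8842] v=[-1.7234]
Step 11: x=[7.5325] v=[-1.7586]
Step 12: x=[7.1802] v=[-1.7616]
Step 13: x=[6.8337] v=[-1.7323]
Step 14: x=[6.4995] v=[-1.6712]
Step 15: x=[6.1836] v=[-1.5795]
Step 16: x=[5.8918] v=[-1.4588]
Step 17: x=[5.6295] v=[-1.3114]
Step 18: x=[5.4015] v=[-1.1399]
Step 19: x=[5.2120] v=[-0.9475]
Step 20: x=[5.0644] v=[-0.7378]
Step 21: x=[4.9615] v=[-0.5145]
Step 22: x=[4.9051] v=[-0.2818]
Step 23: x=[4.8963] v=[-0.0439]
Step 24: x=[4.9353] v=[0.1948]
First v>=0 after going negative at step 24, time=4.8000

Answer: 4.8000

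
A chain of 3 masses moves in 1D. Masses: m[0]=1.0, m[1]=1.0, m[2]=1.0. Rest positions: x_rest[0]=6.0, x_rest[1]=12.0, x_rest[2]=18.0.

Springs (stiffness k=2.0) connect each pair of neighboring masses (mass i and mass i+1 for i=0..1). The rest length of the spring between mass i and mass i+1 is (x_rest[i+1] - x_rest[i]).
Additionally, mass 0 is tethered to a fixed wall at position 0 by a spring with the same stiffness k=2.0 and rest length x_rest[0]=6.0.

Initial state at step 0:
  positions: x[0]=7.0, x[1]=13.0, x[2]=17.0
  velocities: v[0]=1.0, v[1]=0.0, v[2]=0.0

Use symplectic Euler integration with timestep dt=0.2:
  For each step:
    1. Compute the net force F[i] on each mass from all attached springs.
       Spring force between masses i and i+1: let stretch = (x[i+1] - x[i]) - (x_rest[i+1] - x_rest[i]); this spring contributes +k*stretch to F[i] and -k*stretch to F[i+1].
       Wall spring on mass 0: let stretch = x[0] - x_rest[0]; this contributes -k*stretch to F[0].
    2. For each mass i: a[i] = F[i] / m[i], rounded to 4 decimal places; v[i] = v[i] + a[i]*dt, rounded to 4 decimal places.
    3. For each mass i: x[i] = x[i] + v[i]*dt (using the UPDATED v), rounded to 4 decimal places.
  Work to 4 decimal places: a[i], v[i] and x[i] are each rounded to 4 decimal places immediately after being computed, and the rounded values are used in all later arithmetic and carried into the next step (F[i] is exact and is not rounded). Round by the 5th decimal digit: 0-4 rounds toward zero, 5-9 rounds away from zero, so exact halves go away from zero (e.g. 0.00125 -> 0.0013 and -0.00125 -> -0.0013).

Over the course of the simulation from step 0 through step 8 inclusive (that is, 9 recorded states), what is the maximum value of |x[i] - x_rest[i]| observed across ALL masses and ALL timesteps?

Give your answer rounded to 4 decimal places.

Answer: 1.2876

Derivation:
Step 0: x=[7.0000 13.0000 17.0000] v=[1.0000 0.0000 0.0000]
Step 1: x=[7.1200 12.8400 17.1600] v=[0.6000 -0.8000 0.8000]
Step 2: x=[7.1280 12.5680 17.4544] v=[0.0400 -1.3600 1.4720]
Step 3: x=[7.0010 12.2517 17.8379] v=[-0.6352 -1.5814 1.9174]
Step 4: x=[6.7339 11.9623 18.2545] v=[-1.3353 -1.4472 2.0829]
Step 5: x=[6.3464 11.7580 18.6477] v=[-1.9375 -1.0217 1.9660]
Step 6: x=[5.8841 11.6719 18.9697] v=[-2.3114 -0.4305 1.6101]
Step 7: x=[5.4141 11.7066 19.1879] v=[-2.3499 0.1735 1.0910]
Step 8: x=[5.0144 11.8364 19.2876] v=[-1.9985 0.6490 0.4985]
Max displacement = 1.2876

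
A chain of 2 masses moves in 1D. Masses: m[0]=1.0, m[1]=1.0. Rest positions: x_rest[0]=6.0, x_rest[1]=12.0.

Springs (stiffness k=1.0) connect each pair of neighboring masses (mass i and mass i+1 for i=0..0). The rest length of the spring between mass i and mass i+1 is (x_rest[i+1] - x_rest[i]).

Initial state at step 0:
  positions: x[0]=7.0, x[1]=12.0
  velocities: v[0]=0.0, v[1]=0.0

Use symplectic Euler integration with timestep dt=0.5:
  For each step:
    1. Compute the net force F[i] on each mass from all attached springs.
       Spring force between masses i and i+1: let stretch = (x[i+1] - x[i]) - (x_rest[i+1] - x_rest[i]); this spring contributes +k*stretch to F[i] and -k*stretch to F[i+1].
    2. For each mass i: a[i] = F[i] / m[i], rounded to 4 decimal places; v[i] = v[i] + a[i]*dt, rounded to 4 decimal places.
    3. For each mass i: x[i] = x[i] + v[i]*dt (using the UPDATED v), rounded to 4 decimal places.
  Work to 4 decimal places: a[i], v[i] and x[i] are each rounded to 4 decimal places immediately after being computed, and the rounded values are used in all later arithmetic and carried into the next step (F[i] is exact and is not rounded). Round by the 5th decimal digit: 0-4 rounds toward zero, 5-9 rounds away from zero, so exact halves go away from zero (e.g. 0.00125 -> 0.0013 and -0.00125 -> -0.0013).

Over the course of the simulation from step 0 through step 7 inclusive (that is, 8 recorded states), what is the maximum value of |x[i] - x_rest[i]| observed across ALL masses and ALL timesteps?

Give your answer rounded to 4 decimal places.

Answer: 1.0313

Derivation:
Step 0: x=[7.0000 12.0000] v=[0.0000 0.0000]
Step 1: x=[6.7500 12.2500] v=[-0.5000 0.5000]
Step 2: x=[6.3750 12.6250] v=[-0.7500 0.7500]
Step 3: x=[6.0625 12.9375] v=[-0.6250 0.6250]
Step 4: x=[5.9688 13.0313] v=[-0.1875 0.1875]
Step 5: x=[6.1407 12.8594] v=[0.3438 -0.3438]
Step 6: x=[6.4923 12.5078] v=[0.7032 -0.7032]
Step 7: x=[6.8478 12.1523] v=[0.7110 -0.7110]
Max displacement = 1.0313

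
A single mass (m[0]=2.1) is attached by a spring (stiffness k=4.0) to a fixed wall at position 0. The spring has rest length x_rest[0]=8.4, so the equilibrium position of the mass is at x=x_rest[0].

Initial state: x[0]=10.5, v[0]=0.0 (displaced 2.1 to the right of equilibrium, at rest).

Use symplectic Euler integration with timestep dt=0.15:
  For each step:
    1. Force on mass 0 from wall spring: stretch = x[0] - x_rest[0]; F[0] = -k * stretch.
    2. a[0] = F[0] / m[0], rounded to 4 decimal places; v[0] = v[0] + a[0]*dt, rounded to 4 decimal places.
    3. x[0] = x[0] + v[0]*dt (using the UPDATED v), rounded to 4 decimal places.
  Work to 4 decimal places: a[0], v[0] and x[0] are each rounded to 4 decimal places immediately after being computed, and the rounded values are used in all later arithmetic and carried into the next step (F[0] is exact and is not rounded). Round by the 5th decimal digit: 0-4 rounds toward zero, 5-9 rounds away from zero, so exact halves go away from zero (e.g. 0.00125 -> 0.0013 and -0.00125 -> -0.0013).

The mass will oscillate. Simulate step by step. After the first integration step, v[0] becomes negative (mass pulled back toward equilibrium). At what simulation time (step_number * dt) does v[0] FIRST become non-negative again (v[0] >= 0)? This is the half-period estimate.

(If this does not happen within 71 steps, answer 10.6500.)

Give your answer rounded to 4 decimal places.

Answer: 2.4000

Derivation:
Step 0: x=[10.5000] v=[0.0000]
Step 1: x=[10.4100] v=[-0.6000]
Step 2: x=[10.2339] v=[-1.1743]
Step 3: x=[9.9792] v=[-1.6983]
Step 4: x=[9.6568] v=[-2.1495]
Step 5: x=[9.2805] v=[-2.5086]
Step 6: x=[8.8665] v=[-2.7602]
Step 7: x=[8.4325] v=[-2.8935]
Step 8: x=[7.9971] v=[-2.9028]
Step 9: x=[7.5789] v=[-2.7877]
Step 10: x=[7.1959] v=[-2.5531]
Step 11: x=[6.8645] v=[-2.2091]
Step 12: x=[6.5989] v=[-1.7704]
Step 13: x=[6.4105] v=[-1.2558]
Step 14: x=[6.3074] v=[-0.6874]
Step 15: x=[6.2940] v=[-0.0895]
Step 16: x=[6.3708] v=[0.5122]
First v>=0 after going negative at step 16, time=2.4000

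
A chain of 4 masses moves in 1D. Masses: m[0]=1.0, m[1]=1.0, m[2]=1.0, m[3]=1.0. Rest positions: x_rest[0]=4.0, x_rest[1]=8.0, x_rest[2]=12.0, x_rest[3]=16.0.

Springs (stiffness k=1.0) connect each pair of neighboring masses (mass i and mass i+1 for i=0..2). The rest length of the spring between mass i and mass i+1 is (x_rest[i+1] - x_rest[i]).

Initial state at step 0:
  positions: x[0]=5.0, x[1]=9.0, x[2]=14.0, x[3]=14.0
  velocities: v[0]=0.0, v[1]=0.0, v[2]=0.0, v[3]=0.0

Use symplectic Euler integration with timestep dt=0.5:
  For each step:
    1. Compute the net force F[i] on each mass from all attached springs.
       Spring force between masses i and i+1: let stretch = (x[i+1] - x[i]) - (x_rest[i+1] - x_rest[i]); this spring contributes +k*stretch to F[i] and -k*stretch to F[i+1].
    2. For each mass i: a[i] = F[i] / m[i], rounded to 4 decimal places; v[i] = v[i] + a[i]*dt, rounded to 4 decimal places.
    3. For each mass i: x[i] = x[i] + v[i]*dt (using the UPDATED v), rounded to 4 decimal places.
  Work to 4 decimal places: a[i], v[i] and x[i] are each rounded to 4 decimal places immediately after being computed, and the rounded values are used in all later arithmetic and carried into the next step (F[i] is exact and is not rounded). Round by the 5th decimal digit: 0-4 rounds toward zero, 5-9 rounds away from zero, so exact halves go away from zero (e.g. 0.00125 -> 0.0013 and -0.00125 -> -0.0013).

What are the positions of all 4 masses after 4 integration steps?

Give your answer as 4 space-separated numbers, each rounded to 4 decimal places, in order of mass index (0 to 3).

Answer: 5.2110 7.7735 11.1016 17.9141

Derivation:
Step 0: x=[5.0000 9.0000 14.0000 14.0000] v=[0.0000 0.0000 0.0000 0.0000]
Step 1: x=[5.0000 9.2500 12.7500 15.0000] v=[0.0000 0.5000 -2.5000 2.0000]
Step 2: x=[5.0625 9.3125 11.1875 16.4375] v=[0.1250 0.1250 -3.1250 2.8750]
Step 3: x=[5.1875 8.7813 10.4688 17.5625] v=[0.2500 -1.0625 -1.4375 2.2500]
Step 4: x=[5.2110 7.7735 11.1016 17.9141] v=[0.0469 -2.0157 1.2656 0.7032]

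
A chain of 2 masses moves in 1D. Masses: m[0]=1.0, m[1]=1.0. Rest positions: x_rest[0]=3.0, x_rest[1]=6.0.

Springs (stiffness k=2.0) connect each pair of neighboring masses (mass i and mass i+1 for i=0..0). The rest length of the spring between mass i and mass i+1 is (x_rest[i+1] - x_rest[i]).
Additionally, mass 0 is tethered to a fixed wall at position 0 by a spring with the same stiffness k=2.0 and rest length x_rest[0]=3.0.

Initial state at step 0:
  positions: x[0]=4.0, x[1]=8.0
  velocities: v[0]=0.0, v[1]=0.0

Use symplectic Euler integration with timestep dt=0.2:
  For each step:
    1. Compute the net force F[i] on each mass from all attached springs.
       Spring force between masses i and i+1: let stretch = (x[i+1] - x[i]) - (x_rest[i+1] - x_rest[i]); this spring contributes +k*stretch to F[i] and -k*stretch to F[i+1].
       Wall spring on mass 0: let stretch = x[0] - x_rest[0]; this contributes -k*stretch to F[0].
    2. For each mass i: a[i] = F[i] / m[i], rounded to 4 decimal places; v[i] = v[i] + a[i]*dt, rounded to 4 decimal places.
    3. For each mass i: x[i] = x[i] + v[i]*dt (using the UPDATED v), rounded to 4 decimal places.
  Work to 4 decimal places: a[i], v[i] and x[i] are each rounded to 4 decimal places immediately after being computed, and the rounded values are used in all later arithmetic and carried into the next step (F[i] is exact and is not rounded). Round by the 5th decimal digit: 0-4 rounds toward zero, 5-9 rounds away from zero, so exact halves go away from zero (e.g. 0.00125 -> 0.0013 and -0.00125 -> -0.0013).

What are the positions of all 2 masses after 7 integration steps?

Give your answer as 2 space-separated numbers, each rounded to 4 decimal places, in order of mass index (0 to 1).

Step 0: x=[4.0000 8.0000] v=[0.0000 0.0000]
Step 1: x=[4.0000 7.9200] v=[0.0000 -0.4000]
Step 2: x=[3.9936 7.7664] v=[-0.0320 -0.7680]
Step 3: x=[3.9695 7.5510] v=[-0.1203 -1.0771]
Step 4: x=[3.9144 7.2891] v=[-0.2755 -1.3097]
Step 5: x=[3.8161 6.9972] v=[-0.4914 -1.4596]
Step 6: x=[3.6670 6.6908] v=[-0.7454 -1.5320]
Step 7: x=[3.4665 6.3825] v=[-1.0027 -1.5415]

Answer: 3.4665 6.3825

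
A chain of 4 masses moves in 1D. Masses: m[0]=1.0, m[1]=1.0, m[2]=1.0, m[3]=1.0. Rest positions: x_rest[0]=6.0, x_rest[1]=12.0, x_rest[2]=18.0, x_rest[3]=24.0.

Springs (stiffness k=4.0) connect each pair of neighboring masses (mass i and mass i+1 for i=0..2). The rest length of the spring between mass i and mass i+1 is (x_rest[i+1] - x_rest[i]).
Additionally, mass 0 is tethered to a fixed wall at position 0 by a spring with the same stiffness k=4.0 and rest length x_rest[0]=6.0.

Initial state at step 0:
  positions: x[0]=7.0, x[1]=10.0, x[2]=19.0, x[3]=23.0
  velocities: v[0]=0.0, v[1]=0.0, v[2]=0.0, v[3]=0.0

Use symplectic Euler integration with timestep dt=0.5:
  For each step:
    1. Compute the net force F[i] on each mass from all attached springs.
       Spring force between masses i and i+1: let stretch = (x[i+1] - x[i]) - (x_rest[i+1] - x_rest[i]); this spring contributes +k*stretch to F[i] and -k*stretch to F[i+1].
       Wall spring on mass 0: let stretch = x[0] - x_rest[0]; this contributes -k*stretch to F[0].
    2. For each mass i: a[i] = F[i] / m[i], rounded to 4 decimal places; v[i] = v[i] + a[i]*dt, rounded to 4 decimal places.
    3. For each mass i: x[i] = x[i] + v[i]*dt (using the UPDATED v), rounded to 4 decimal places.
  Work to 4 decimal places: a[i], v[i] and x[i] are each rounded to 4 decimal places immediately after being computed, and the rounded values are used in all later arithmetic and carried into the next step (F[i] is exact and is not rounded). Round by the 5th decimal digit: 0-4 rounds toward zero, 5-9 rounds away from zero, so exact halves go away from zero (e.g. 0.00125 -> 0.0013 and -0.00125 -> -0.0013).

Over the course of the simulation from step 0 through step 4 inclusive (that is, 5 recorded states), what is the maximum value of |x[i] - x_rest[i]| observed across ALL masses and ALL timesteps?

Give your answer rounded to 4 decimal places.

Step 0: x=[7.0000 10.0000 19.0000 23.0000] v=[0.0000 0.0000 0.0000 0.0000]
Step 1: x=[3.0000 16.0000 14.0000 25.0000] v=[-8.0000 12.0000 -10.0000 4.0000]
Step 2: x=[9.0000 7.0000 22.0000 22.0000] v=[12.0000 -18.0000 16.0000 -6.0000]
Step 3: x=[4.0000 15.0000 15.0000 25.0000] v=[-10.0000 16.0000 -14.0000 6.0000]
Step 4: x=[6.0000 12.0000 18.0000 24.0000] v=[4.0000 -6.0000 6.0000 -2.0000]
Max displacement = 5.0000

Answer: 5.0000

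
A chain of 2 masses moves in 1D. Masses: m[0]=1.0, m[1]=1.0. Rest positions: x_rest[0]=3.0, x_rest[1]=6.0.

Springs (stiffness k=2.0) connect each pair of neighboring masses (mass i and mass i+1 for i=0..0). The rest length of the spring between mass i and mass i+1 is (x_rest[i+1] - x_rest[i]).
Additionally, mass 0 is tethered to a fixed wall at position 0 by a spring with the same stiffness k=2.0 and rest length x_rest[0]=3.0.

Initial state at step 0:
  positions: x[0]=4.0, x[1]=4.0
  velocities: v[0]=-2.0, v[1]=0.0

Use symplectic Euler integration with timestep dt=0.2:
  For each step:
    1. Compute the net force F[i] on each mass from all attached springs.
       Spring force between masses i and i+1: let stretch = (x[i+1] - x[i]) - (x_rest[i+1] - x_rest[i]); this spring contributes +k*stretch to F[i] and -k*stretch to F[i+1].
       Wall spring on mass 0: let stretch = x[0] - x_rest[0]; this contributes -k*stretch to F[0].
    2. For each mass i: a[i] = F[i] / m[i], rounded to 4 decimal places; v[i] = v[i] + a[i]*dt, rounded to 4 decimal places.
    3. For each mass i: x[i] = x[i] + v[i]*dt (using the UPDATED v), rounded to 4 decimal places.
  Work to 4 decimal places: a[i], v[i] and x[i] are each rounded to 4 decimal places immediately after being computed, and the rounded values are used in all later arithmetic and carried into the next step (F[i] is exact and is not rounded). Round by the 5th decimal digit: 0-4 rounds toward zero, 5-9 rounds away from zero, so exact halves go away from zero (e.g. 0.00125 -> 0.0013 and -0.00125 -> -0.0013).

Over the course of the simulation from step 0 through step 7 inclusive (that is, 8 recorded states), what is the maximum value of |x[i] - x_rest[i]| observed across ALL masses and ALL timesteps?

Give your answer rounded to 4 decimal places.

Step 0: x=[4.0000 4.0000] v=[-2.0000 0.0000]
Step 1: x=[3.2800 4.2400] v=[-3.6000 1.2000]
Step 2: x=[2.3744 4.6432] v=[-4.5280 2.0160]
Step 3: x=[1.4604 5.1049] v=[-4.5702 2.3085]
Step 4: x=[0.7211 5.5150] v=[-3.6966 2.0507]
Step 5: x=[0.3076 5.7816] v=[-2.0675 1.3331]
Step 6: x=[0.3074 5.8503] v=[-0.0009 0.3435]
Step 7: x=[0.7261 5.7156] v=[2.0933 -0.6737]
Max displacement = 2.6926

Answer: 2.6926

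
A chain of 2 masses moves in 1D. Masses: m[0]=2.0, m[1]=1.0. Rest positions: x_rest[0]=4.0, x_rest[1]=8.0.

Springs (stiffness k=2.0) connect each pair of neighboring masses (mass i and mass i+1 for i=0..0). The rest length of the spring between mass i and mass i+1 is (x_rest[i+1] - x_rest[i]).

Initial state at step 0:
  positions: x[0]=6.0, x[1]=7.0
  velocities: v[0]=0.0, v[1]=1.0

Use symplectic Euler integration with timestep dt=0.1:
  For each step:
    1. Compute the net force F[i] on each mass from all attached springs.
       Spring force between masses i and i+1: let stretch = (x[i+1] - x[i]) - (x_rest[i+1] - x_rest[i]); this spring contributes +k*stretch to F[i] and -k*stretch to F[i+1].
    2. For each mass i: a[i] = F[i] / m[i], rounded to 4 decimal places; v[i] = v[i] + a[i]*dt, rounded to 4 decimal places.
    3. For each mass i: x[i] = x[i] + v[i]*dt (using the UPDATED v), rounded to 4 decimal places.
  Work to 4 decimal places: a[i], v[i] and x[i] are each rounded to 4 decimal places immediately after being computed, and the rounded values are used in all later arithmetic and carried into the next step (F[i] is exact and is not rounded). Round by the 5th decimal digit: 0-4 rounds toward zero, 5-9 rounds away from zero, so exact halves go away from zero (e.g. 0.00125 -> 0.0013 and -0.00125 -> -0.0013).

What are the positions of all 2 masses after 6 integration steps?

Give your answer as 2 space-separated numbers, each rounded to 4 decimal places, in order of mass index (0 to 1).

Step 0: x=[6.0000 7.0000] v=[0.0000 1.0000]
Step 1: x=[5.9700 7.1600] v=[-0.3000 1.6000]
Step 2: x=[5.9119 7.3762] v=[-0.5810 2.1620]
Step 3: x=[5.8284 7.6431] v=[-0.8346 2.6691]
Step 4: x=[5.7231 7.9537] v=[-1.0531 3.1062]
Step 5: x=[5.6001 8.2997] v=[-1.2300 3.4601]
Step 6: x=[5.4641 8.6717] v=[-1.3600 3.7202]

Answer: 5.4641 8.6717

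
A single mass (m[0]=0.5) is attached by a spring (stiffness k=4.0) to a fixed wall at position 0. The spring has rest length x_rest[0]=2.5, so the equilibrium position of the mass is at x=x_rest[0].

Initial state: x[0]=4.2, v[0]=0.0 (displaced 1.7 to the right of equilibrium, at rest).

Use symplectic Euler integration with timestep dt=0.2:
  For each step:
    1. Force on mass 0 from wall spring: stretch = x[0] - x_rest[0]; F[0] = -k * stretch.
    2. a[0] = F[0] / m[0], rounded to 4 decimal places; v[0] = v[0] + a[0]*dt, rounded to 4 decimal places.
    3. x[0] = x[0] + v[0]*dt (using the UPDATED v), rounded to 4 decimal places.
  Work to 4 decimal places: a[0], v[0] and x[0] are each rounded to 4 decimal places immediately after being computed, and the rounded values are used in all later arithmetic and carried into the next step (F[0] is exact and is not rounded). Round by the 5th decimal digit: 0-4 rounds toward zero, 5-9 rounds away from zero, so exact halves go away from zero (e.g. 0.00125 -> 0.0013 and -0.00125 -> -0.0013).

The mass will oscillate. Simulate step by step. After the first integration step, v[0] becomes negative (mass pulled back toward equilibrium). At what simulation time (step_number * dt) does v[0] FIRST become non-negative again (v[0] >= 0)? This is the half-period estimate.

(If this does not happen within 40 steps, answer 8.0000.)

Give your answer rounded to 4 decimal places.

Answer: 1.2000

Derivation:
Step 0: x=[4.2000] v=[0.0000]
Step 1: x=[3.6560] v=[-2.7200]
Step 2: x=[2.7421] v=[-4.5696]
Step 3: x=[1.7507] v=[-4.9570]
Step 4: x=[0.9991] v=[-3.7581]
Step 5: x=[0.7278] v=[-1.3567]
Step 6: x=[1.0236] v=[1.4788]
First v>=0 after going negative at step 6, time=1.2000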